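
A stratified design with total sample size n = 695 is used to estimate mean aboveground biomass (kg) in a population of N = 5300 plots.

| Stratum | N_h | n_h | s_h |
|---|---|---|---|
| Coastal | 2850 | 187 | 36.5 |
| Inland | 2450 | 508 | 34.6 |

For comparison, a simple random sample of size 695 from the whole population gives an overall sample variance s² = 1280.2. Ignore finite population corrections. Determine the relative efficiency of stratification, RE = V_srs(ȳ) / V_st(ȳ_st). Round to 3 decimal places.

V̂(ȳ_st) = Σ W_h² s_h²/n_h, with W_h = N_h/N and N = 5300:
  stratum Coastal: (2850/5300)²·36.5²/187 = 2.06007
  stratum Inland: (2450/5300)²·34.6²/508 = 0.503581
V_st = 2.56365
V_srs = s²/n = 1280.2/695 = 1.84201
Relative efficiency = V_srs / V_st = 1.84201/2.56365 = 0.7185

RE ≈ 0.719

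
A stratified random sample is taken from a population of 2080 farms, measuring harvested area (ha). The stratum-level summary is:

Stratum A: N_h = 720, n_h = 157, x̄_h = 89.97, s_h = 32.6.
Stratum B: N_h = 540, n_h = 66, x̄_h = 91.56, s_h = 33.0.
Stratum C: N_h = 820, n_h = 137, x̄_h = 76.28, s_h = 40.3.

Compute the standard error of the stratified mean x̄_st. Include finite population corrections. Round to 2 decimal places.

SE(x̄_st) ≈ 1.77

V̂(x̄_st) = Σ W_h² (1 − n_h/N_h) s_h²/n_h, with W_h = N_h/N and N = 2080:
  stratum A: (720/2080)²·(1 − 157/720)·32.6²/157 = 0.634234
  stratum B: (540/2080)²·(1 − 66/540)·33.0²/66 = 0.976179
  stratum C: (820/2080)²·(1 − 137/820)·40.3²/137 = 1.53461
V̂(x̄_st) = 3.14502
SE(x̄_st) = √3.14502 = 1.77342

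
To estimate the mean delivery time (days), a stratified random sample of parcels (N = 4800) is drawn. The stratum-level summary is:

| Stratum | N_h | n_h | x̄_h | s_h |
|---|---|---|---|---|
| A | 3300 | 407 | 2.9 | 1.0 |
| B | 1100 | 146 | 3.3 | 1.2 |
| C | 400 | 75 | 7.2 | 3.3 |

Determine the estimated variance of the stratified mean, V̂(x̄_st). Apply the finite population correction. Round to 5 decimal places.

V̂(x̄_st) ≈ 0.00229

V̂(x̄_st) = Σ W_h² (1 − n_h/N_h) s_h²/n_h, with W_h = N_h/N and N = 4800:
  stratum A: (3300/4800)²·(1 − 407/3300)·1.0²/407 = 0.00101809
  stratum B: (1100/4800)²·(1 − 146/1100)·1.2²/146 = 0.000449229
  stratum C: (400/4800)²·(1 − 75/400)·3.3²/75 = 0.000819271
V̂(x̄_st) = 0.00228659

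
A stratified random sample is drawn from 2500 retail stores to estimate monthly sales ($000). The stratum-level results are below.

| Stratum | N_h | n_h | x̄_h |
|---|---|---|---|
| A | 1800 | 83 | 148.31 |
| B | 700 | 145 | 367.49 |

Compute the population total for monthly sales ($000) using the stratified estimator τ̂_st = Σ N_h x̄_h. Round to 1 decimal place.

τ̂_st = Σ N_h x̄_h = 1800·148.31 + 700·367.49 = 524201.0

τ̂_st ≈ 524201.0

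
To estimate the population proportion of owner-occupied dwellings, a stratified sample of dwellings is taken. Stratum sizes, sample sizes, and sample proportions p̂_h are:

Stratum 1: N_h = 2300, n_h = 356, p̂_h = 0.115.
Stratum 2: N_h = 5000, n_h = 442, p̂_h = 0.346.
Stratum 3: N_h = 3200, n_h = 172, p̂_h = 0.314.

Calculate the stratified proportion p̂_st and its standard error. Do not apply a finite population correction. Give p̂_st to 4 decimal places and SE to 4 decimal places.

N = 10500; stratum weights W_h = N_h/N.
p̂_st = Σ W_h p̂_h = (2300·0.115 + 5000·0.346 + 3200·0.314)/10500 = 0.28565
V̂(p̂_st) = Σ W_h² p̂_h(1−p̂_h)/(n_h−1):
  stratum 1: (2300/10500)²·0.115·0.885/355 = 1.37559e-05
  stratum 2: (5000/10500)²·0.346·0.654/441 = 0.000116353
  stratum 3: (3200/10500)²·0.314·0.686/171 = 0.000116998
V̂(p̂_st) = 0.000247107; SE = √V̂ = 0.0157196

p̂_st ≈ 0.2856, SE ≈ 0.0157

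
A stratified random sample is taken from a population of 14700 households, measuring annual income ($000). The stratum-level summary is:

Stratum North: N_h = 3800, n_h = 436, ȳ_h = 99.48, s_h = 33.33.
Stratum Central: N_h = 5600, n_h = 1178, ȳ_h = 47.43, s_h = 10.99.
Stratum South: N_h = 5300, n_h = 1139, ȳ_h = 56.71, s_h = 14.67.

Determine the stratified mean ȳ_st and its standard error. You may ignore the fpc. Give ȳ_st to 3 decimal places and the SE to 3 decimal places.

ȳ_st = Σ W_h ȳ_h = (3800·99.48 + 5600·47.43 + 5300·56.71)/14700 = 64.23095
V̂(ȳ_st) = Σ W_h² s_h²/n_h, with W_h = N_h/N and N = 14700:
  stratum North: (3800/14700)²·33.33²/436 = 0.170262
  stratum Central: (5600/14700)²·10.99²/1178 = 0.0148796
  stratum South: (5300/14700)²·14.67²/1139 = 0.0245614
V̂(ȳ_st) = 0.209703
SE(ȳ_st) = √0.209703 = 0.457933

ȳ_st ≈ 64.231, SE ≈ 0.458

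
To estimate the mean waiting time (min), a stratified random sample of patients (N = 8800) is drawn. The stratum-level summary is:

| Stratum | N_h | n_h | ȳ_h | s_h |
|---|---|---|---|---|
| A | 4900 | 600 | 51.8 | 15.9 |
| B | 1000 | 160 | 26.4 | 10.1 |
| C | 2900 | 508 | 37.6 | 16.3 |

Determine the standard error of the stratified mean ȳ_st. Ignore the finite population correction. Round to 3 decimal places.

V̂(ȳ_st) = Σ W_h² s_h²/n_h, with W_h = N_h/N and N = 8800:
  stratum A: (4900/8800)²·15.9²/600 = 0.130638
  stratum B: (1000/8800)²·10.1²/160 = 0.00823299
  stratum C: (2900/8800)²·16.3²/508 = 0.0567992
V̂(ȳ_st) = 0.19567
SE(ȳ_st) = √0.19567 = 0.442346

SE(ȳ_st) ≈ 0.442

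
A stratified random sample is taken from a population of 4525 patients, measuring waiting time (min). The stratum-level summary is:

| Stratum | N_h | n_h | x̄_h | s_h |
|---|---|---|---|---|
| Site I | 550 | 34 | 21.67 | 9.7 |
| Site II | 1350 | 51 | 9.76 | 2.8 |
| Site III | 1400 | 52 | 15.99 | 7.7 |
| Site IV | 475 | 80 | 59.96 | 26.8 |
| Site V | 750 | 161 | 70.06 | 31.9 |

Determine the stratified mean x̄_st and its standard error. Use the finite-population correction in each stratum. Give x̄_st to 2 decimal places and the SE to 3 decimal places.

x̄_st ≈ 28.40, SE ≈ 0.613

x̄_st = Σ W_h x̄_h = (550·21.67 + 1350·9.76 + 1400·15.99 + 475·59.96 + 750·70.06)/4525 = 28.39923
V̂(x̄_st) = Σ W_h² (1 − n_h/N_h) s_h²/n_h, with W_h = N_h/N and N = 4525:
  stratum Site I: (550/4525)²·(1 − 34/550)·9.7²/34 = 0.0383566
  stratum Site II: (1350/4525)²·(1 − 51/1350)·2.8²/51 = 0.0131659
  stratum Site III: (1400/4525)²·(1 − 52/1400)·7.7²/52 = 0.105089
  stratum Site IV: (475/4525)²·(1 − 80/475)·26.8²/80 = 0.0822684
  stratum Site V: (750/4525)²·(1 − 161/750)·31.9²/161 = 0.136362
V̂(x̄_st) = 0.375243
SE(x̄_st) = √0.375243 = 0.612571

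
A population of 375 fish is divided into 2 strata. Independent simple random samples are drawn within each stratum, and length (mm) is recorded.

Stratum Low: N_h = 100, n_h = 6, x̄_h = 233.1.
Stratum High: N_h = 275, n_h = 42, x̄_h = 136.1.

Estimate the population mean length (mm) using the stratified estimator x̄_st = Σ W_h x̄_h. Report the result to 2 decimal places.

N = Σ N_h = 375. Stratum weights W_h = N_h/N.
x̄_st = (100·233.1 + 275·136.1) / 375 = 161.9667

x̄_st ≈ 161.97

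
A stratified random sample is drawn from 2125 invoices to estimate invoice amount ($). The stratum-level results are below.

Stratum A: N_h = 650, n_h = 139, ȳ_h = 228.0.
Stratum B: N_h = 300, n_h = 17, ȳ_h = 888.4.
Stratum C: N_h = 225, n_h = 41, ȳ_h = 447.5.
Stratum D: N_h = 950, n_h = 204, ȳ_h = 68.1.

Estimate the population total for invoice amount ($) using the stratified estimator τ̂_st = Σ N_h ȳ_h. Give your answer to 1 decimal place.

τ̂_st ≈ 580102.5

τ̂_st = Σ N_h ȳ_h = 650·228.0 + 300·888.4 + 225·447.5 + 950·68.1 = 580102.5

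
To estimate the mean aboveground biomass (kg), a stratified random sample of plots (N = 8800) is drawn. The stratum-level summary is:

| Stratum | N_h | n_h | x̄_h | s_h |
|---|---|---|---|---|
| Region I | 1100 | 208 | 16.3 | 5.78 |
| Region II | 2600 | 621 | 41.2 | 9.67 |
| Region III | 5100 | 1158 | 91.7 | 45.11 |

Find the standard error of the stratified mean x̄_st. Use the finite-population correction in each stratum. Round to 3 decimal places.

SE(x̄_st) ≈ 0.684

V̂(x̄_st) = Σ W_h² (1 − n_h/N_h) s_h²/n_h, with W_h = N_h/N and N = 8800:
  stratum Region I: (1100/8800)²·(1 − 208/1100)·5.78²/208 = 0.00203509
  stratum Region II: (2600/8800)²·(1 − 621/2600)·9.67²/621 = 0.010005
  stratum Region III: (5100/8800)²·(1 − 1158/5100)·45.11²/1158 = 0.456203
V̂(x̄_st) = 0.468243
SE(x̄_st) = √0.468243 = 0.684283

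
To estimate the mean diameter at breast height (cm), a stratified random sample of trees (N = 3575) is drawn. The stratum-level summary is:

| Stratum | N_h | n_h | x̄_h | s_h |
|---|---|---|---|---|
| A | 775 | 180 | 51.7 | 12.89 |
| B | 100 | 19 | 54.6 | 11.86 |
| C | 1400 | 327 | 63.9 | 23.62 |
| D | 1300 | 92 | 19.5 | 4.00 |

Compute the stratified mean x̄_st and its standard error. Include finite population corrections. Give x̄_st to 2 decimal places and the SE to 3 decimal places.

x̄_st = Σ W_h x̄_h = (775·51.7 + 100·54.6 + 1400·63.9 + 1300·19.5)/3575 = 44.84965
V̂(x̄_st) = Σ W_h² (1 − n_h/N_h) s_h²/n_h, with W_h = N_h/N and N = 3575:
  stratum A: (775/3575)²·(1 − 180/775)·12.89²/180 = 0.0333043
  stratum B: (100/3575)²·(1 − 19/100)·11.86²/19 = 0.0046919
  stratum C: (1400/3575)²·(1 − 327/1400)·23.62²/327 = 0.200534
  stratum D: (1300/3575)²·(1 − 92/1300)·4.00²/92 = 0.0213693
V̂(x̄_st) = 0.259899
SE(x̄_st) = √0.259899 = 0.509803

x̄_st ≈ 44.85, SE ≈ 0.510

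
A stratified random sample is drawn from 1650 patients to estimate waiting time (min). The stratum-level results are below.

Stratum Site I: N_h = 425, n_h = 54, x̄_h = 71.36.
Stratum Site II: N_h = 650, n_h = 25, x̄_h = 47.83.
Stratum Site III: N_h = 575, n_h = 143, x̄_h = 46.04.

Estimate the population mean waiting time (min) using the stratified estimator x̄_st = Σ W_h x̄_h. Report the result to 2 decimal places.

N = Σ N_h = 1650. Stratum weights W_h = N_h/N.
x̄_st = (425·71.36 + 650·47.83 + 575·46.04) / 1650 = 53.2670

x̄_st ≈ 53.27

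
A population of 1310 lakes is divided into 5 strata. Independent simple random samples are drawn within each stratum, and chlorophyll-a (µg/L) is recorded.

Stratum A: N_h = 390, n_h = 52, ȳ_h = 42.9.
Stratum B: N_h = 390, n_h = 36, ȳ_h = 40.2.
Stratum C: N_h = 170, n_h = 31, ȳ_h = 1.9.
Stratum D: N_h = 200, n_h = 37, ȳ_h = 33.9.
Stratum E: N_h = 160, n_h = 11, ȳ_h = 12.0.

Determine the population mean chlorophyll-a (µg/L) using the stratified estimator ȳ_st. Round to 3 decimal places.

ȳ_st ≈ 31.627

N = Σ N_h = 1310. Stratum weights W_h = N_h/N.
ȳ_st = (390·42.9 + 390·40.2 + 170·1.9 + 200·33.9 + 160·12.0) / 1310 = 31.62748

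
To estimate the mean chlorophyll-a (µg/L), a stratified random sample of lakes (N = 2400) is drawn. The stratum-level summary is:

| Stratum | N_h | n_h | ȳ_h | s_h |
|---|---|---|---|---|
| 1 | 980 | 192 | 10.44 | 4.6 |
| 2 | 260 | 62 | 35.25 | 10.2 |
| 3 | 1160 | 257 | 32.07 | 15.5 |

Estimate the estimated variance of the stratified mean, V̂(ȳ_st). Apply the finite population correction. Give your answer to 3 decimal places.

V̂(ȳ_st) ≈ 0.200

V̂(ȳ_st) = Σ W_h² (1 − n_h/N_h) s_h²/n_h, with W_h = N_h/N and N = 2400:
  stratum 1: (980/2400)²·(1 − 192/980)·4.6²/192 = 0.0147756
  stratum 2: (260/2400)²·(1 − 62/260)·10.2²/62 = 0.0149977
  stratum 3: (1160/2400)²·(1 − 257/1160)·15.5²/257 = 0.170002
V̂(ȳ_st) = 0.199775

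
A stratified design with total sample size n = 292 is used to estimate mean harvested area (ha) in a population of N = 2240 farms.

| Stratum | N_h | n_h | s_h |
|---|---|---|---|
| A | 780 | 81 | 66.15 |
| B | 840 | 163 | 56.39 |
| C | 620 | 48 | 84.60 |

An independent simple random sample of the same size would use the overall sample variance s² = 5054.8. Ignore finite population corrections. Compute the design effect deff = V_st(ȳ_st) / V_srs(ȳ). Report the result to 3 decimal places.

deff ≈ 1.197

V̂(ȳ_st) = Σ W_h² s_h²/n_h, with W_h = N_h/N and N = 2240:
  stratum A: (780/2240)²·66.15²/81 = 6.5504
  stratum B: (840/2240)²·56.39²/163 = 2.74334
  stratum C: (620/2240)²·84.60²/48 = 11.4232
V_st = 20.7169
V_srs = s²/n = 5054.8/292 = 17.311
deff = V_st / V_srs = 20.7169/17.311 = 1.1968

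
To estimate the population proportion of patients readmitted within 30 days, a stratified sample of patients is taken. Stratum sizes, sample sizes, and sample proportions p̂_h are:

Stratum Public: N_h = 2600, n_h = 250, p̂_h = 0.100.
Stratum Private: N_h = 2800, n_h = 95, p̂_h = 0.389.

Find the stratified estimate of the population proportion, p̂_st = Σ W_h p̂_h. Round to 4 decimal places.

p̂_st ≈ 0.2499

N = 5400; stratum weights W_h = N_h/N.
p̂_st = Σ W_h p̂_h = (2600·0.100 + 2800·0.389)/5400 = 0.24985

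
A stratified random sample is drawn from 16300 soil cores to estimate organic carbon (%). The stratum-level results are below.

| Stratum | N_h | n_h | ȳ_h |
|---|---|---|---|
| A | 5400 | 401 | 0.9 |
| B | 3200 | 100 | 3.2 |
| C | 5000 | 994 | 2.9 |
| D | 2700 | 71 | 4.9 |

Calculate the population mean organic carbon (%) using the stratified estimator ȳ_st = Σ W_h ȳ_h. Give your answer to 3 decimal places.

ȳ_st ≈ 2.628

N = Σ N_h = 16300. Stratum weights W_h = N_h/N.
ȳ_st = (5400·0.9 + 3200·3.2 + 5000·2.9 + 2700·4.9) / 16300 = 2.62761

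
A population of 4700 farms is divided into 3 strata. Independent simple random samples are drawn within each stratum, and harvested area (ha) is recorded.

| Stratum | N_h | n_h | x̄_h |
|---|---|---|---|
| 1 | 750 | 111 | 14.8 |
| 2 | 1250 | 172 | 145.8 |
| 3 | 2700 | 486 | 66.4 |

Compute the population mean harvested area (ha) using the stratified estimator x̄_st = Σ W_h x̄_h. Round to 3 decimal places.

x̄_st ≈ 79.283

N = Σ N_h = 4700. Stratum weights W_h = N_h/N.
x̄_st = (750·14.8 + 1250·145.8 + 2700·66.4) / 4700 = 79.28298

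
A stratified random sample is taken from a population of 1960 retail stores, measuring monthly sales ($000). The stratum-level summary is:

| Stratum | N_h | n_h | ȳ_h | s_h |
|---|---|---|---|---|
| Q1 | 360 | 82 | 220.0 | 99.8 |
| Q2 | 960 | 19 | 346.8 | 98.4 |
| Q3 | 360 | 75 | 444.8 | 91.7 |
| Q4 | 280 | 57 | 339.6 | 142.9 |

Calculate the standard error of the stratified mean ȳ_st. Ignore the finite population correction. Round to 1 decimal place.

V̂(ȳ_st) = Σ W_h² s_h²/n_h, with W_h = N_h/N and N = 1960:
  stratum Q1: (360/1960)²·99.8²/82 = 4.0977
  stratum Q2: (960/1960)²·98.4²/19 = 122.255
  stratum Q3: (360/1960)²·91.7²/75 = 3.78242
  stratum Q4: (280/1960)²·142.9²/57 = 7.31128
V̂(ȳ_st) = 137.446
SE(ȳ_st) = √137.446 = 11.7238

SE(ȳ_st) ≈ 11.7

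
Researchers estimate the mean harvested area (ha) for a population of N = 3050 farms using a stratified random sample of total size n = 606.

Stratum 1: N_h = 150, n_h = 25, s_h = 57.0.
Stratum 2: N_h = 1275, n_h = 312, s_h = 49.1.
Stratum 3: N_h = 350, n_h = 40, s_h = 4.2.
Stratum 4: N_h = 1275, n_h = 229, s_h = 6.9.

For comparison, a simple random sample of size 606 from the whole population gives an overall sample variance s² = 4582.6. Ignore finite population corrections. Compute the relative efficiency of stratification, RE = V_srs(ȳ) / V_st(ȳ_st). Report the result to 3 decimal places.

RE ≈ 4.431

V̂(ȳ_st) = Σ W_h² s_h²/n_h, with W_h = N_h/N and N = 3050:
  stratum 1: (150/3050)²·57.0²/25 = 0.314335
  stratum 2: (1275/3050)²·49.1²/312 = 1.3503
  stratum 3: (350/3050)²·4.2²/40 = 0.00580731
  stratum 4: (1275/3050)²·6.9²/229 = 0.0363315
V_st = 1.70677
V_srs = s²/n = 4582.6/606 = 7.56205
Relative efficiency = V_srs / V_st = 7.56205/1.70677 = 4.4306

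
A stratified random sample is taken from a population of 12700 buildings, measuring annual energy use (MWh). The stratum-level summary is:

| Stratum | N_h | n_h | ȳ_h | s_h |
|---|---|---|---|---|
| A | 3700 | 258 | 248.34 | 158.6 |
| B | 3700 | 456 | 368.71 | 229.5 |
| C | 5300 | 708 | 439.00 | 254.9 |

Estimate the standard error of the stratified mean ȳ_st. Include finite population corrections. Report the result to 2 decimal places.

SE(ȳ_st) ≈ 5.49

V̂(ȳ_st) = Σ W_h² (1 − n_h/N_h) s_h²/n_h, with W_h = N_h/N and N = 12700:
  stratum A: (3700/12700)²·(1 − 258/3700)·158.6²/258 = 7.69825
  stratum B: (3700/12700)²·(1 − 456/3700)·229.5²/456 = 8.59559
  stratum C: (5300/12700)²·(1 − 708/5300)·254.9²/708 = 13.8477
V̂(ȳ_st) = 30.1415
SE(ȳ_st) = √30.1415 = 5.49013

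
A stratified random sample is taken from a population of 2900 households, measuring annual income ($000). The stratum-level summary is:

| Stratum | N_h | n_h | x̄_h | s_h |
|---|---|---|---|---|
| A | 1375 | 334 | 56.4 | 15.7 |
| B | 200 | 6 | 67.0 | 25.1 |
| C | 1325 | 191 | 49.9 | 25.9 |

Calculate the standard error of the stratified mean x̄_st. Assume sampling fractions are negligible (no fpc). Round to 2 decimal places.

SE(x̄_st) ≈ 1.18

V̂(x̄_st) = Σ W_h² s_h²/n_h, with W_h = N_h/N and N = 2900:
  stratum A: (1375/2900)²·15.7²/334 = 0.165906
  stratum B: (200/2900)²·25.1²/6 = 0.499413
  stratum C: (1325/2900)²·25.9²/191 = 0.733165
V̂(x̄_st) = 1.39848
SE(x̄_st) = √1.39848 = 1.18258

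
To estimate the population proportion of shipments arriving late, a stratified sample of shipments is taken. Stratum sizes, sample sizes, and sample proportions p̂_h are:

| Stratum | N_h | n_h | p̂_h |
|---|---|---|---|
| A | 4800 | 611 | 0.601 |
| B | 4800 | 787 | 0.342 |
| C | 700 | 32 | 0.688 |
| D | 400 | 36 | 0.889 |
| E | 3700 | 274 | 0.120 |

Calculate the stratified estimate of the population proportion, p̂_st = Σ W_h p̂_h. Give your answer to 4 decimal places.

p̂_st ≈ 0.4033

N = 14400; stratum weights W_h = N_h/N.
p̂_st = Σ W_h p̂_h = (4800·0.601 + 4800·0.342 + 700·0.688 + 400·0.889 + 3700·0.120)/14400 = 0.40331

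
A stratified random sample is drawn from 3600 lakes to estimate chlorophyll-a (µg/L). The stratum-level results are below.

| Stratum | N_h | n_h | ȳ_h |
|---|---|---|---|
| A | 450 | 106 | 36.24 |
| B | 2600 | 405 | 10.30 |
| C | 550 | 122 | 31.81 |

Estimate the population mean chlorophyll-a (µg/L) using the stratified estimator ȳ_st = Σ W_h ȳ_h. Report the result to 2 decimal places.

ȳ_st ≈ 16.83

N = Σ N_h = 3600. Stratum weights W_h = N_h/N.
ȳ_st = (450·36.24 + 2600·10.30 + 550·31.81) / 3600 = 16.8287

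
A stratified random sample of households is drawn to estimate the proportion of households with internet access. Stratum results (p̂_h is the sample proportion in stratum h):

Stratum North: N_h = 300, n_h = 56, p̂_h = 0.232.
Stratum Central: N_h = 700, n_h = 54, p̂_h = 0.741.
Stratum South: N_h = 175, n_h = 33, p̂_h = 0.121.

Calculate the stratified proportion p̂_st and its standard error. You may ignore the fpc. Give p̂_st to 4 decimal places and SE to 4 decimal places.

p̂_st ≈ 0.5187, SE ≈ 0.0396

N = 1175; stratum weights W_h = N_h/N.
p̂_st = Σ W_h p̂_h = (300·0.232 + 700·0.741 + 175·0.121)/1175 = 0.51870
V̂(p̂_st) = Σ W_h² p̂_h(1−p̂_h)/(n_h−1):
  stratum North: (300/1175)²·0.232·0.768/55 = 0.00021118
  stratum Central: (700/1175)²·0.741·0.259/53 = 0.00128518
  stratum South: (175/1175)²·0.121·0.879/32 = 7.37267e-05
V̂(p̂_st) = 0.00157008; SE = √V̂ = 0.0396243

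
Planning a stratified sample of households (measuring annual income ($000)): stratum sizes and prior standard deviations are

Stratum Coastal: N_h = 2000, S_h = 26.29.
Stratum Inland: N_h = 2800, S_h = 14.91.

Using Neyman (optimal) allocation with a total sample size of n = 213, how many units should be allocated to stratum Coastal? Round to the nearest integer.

119

Neyman allocation: n_h = n · N_h S_h / Σ N_i S_i, with n = 213.
  stratum Coastal: N_h·S_h = 2000·26.29 = 52580.00
  stratum Inland: N_h·S_h = 2800·14.91 = 41748.00
Σ N_h S_h = 94328.00
n for stratum Coastal = 213·52580.00/94328.00 = 118.730 → 119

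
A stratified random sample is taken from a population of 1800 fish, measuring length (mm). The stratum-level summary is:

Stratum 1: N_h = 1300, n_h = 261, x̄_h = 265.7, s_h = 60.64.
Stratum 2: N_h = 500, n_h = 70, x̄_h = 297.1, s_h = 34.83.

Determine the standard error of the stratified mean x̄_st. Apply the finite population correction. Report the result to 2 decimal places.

V̂(x̄_st) = Σ W_h² (1 − n_h/N_h) s_h²/n_h, with W_h = N_h/N and N = 1800:
  stratum 1: (1300/1800)²·(1 − 261/1300)·60.64²/261 = 5.87343
  stratum 2: (500/1800)²·(1 − 70/500)·34.83²/70 = 1.15001
V̂(x̄_st) = 7.02344
SE(x̄_st) = √7.02344 = 2.65018

SE(x̄_st) ≈ 2.65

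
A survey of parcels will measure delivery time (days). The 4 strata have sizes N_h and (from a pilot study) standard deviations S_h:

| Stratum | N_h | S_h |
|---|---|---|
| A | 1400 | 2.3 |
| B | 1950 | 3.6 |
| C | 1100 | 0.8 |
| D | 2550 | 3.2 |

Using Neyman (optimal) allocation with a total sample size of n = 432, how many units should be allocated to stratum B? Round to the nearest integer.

157

Neyman allocation: n_h = n · N_h S_h / Σ N_i S_i, with n = 432.
  stratum A: N_h·S_h = 1400·2.3 = 3220.00
  stratum B: N_h·S_h = 1950·3.6 = 7020.00
  stratum C: N_h·S_h = 1100·0.8 = 880.00
  stratum D: N_h·S_h = 2550·3.2 = 8160.00
Σ N_h S_h = 19280.00
n for stratum B = 432·7020.00/19280.00 = 157.295 → 157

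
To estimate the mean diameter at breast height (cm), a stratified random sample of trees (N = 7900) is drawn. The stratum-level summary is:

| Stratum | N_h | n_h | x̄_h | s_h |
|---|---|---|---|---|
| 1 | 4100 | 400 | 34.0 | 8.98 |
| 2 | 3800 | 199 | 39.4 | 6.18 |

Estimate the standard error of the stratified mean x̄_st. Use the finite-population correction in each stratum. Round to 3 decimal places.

V̂(x̄_st) = Σ W_h² (1 − n_h/N_h) s_h²/n_h, with W_h = N_h/N and N = 7900:
  stratum 1: (4100/7900)²·(1 − 400/4100)·8.98²/400 = 0.0490032
  stratum 2: (3800/7900)²·(1 − 199/3800)·6.18²/199 = 0.0420801
V̂(x̄_st) = 0.0910832
SE(x̄_st) = √0.0910832 = 0.3018

SE(x̄_st) ≈ 0.302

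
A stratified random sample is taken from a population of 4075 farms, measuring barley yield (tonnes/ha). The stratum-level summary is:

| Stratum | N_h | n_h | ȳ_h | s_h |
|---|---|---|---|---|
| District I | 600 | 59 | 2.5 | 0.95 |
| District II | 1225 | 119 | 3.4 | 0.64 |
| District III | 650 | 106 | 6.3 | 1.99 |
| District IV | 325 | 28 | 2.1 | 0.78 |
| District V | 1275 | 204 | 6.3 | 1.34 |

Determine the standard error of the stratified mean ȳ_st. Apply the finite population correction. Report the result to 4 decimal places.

V̂(ȳ_st) = Σ W_h² (1 − n_h/N_h) s_h²/n_h, with W_h = N_h/N and N = 4075:
  stratum District I: (600/4075)²·(1 − 59/600)·0.95²/59 = 0.000299012
  stratum District II: (1225/4075)²·(1 − 119/1225)·0.64²/119 = 0.000280834
  stratum District III: (650/4075)²·(1 − 106/650)·1.99²/106 = 0.000795531
  stratum District IV: (325/4075)²·(1 − 28/325)·0.78²/28 = 0.000126304
  stratum District V: (1275/4075)²·(1 − 204/1275)·1.34²/204 = 0.000723809
V̂(ȳ_st) = 0.00222549
SE(ȳ_st) = √0.00222549 = 0.0471751

SE(ȳ_st) ≈ 0.0472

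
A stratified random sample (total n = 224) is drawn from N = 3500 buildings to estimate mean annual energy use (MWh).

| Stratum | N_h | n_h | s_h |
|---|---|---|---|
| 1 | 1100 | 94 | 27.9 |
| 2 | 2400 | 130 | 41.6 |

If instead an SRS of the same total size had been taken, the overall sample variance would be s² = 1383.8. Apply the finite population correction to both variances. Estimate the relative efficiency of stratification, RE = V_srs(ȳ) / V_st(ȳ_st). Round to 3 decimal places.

RE ≈ 0.867

V̂(ȳ_st) = Σ W_h² (1 − n_h/N_h) s_h²/n_h, with W_h = N_h/N and N = 3500:
  stratum 1: (1100/3500)²·(1 − 94/1100)·27.9²/94 = 0.748058
  stratum 2: (2400/3500)²·(1 − 130/2400)·41.6²/130 = 5.92031
V_st = 6.66837
V_srs = (1 − 224/3500)·1383.8/224 = 5.78231
Relative efficiency = V_srs / V_st = 5.78231/6.66837 = 0.8671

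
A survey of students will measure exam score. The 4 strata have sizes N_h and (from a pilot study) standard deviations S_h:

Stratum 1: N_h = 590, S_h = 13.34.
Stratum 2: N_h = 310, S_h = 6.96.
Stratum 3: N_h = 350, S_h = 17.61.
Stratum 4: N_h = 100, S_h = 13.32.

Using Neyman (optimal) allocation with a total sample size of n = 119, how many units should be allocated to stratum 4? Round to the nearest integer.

9

Neyman allocation: n_h = n · N_h S_h / Σ N_i S_i, with n = 119.
  stratum 1: N_h·S_h = 590·13.34 = 7870.60
  stratum 2: N_h·S_h = 310·6.96 = 2157.60
  stratum 3: N_h·S_h = 350·17.61 = 6163.50
  stratum 4: N_h·S_h = 100·13.32 = 1332.00
Σ N_h S_h = 17523.70
n for stratum 4 = 119·1332.00/17523.70 = 9.045 → 9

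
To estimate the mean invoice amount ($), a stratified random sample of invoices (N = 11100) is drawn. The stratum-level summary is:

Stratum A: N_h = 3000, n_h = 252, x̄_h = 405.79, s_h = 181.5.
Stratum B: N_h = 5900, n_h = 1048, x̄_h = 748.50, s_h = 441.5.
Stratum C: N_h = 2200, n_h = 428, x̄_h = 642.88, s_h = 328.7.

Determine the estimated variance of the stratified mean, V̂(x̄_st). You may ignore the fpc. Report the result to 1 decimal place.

V̂(x̄_st) ≈ 72.0

V̂(x̄_st) = Σ W_h² s_h²/n_h, with W_h = N_h/N and N = 11100:
  stratum A: (3000/11100)²·181.5²/252 = 9.54881
  stratum B: (5900/11100)²·441.5²/1048 = 52.5482
  stratum C: (2200/11100)²·328.7²/428 = 9.91642
V̂(x̄_st) = 72.0135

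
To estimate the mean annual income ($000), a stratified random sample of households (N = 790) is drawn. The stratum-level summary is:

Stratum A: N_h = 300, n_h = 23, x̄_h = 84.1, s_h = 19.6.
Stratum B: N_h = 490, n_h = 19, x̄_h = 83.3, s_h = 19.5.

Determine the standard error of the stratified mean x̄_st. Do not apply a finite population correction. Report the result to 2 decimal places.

SE(x̄_st) ≈ 3.18

V̂(x̄_st) = Σ W_h² s_h²/n_h, with W_h = N_h/N and N = 790:
  stratum A: (300/790)²·19.6²/23 = 2.40864
  stratum B: (490/790)²·19.5²/19 = 7.69934
V̂(x̄_st) = 10.108
SE(x̄_st) = √10.108 = 3.17931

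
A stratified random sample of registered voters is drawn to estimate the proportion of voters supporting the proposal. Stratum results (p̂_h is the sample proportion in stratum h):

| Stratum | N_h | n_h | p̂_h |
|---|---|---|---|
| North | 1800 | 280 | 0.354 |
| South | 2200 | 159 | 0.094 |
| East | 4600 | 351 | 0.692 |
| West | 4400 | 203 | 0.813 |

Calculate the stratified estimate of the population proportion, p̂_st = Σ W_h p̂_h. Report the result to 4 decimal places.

N = 13000; stratum weights W_h = N_h/N.
p̂_st = Σ W_h p̂_h = (1800·0.354 + 2200·0.094 + 4600·0.692 + 4400·0.813)/13000 = 0.58495

p̂_st ≈ 0.5850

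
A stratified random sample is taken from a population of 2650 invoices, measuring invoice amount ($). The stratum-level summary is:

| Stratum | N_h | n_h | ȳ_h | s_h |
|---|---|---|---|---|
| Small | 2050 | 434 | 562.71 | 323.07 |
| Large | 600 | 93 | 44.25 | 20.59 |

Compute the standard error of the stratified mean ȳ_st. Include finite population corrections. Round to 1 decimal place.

SE(ȳ_st) ≈ 10.7

V̂(ȳ_st) = Σ W_h² (1 − n_h/N_h) s_h²/n_h, with W_h = N_h/N and N = 2650:
  stratum Small: (2050/2650)²·(1 − 434/2050)·323.07²/434 = 113.451
  stratum Large: (600/2650)²·(1 − 93/600)·20.59²/93 = 0.197468
V̂(ȳ_st) = 113.648
SE(ȳ_st) = √113.648 = 10.6606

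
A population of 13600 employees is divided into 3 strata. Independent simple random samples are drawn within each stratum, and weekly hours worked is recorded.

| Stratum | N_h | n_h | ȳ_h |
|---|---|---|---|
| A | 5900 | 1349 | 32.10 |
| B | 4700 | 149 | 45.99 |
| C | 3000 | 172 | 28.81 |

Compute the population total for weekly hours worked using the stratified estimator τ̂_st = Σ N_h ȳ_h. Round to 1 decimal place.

τ̂_st ≈ 491973.0

τ̂_st = Σ N_h ȳ_h = 5900·32.10 + 4700·45.99 + 3000·28.81 = 491973.0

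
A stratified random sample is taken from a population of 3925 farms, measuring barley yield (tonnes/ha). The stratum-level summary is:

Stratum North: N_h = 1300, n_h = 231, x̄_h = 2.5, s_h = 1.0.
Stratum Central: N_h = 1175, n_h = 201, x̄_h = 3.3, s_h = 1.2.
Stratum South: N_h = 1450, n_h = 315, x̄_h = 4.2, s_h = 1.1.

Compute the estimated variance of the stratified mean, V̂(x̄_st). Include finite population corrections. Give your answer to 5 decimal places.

V̂(x̄_st) = Σ W_h² (1 − n_h/N_h) s_h²/n_h, with W_h = N_h/N and N = 3925:
  stratum North: (1300/3925)²·(1 − 231/1300)·1.0²/231 = 0.000390508
  stratum Central: (1175/3925)²·(1 − 201/1175)·1.2²/201 = 0.000532211
  stratum South: (1450/3925)²·(1 − 315/1450)·1.1²/315 = 0.000410355
V̂(x̄_st) = 0.00133307

V̂(x̄_st) ≈ 0.00133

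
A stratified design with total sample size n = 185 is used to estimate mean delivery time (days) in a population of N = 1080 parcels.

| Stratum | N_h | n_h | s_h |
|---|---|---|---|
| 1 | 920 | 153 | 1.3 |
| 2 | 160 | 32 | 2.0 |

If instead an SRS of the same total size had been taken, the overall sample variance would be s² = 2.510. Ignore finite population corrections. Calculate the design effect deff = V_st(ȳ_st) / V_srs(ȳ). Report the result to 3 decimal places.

deff ≈ 0.793

V̂(ȳ_st) = Σ W_h² s_h²/n_h, with W_h = N_h/N and N = 1080:
  stratum 1: (920/1080)²·1.3²/153 = 0.00801537
  stratum 2: (160/1080)²·2.0²/32 = 0.00274348
V_st = 0.0107589
V_srs = s²/n = 2.510/185 = 0.0135676
deff = V_st / V_srs = 0.0107589/0.0135676 = 0.7930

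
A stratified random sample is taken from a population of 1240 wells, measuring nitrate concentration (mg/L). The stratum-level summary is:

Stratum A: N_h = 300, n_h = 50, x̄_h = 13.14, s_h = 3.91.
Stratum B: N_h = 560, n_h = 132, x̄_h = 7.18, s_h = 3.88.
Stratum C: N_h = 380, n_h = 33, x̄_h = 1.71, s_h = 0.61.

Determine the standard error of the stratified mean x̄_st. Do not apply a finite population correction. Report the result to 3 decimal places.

SE(x̄_st) ≈ 0.205

V̂(x̄_st) = Σ W_h² s_h²/n_h, with W_h = N_h/N and N = 1240:
  stratum A: (300/1240)²·3.91²/50 = 0.0178971
  stratum B: (560/1240)²·3.88²/132 = 0.0232607
  stratum C: (380/1240)²·0.61²/33 = 0.00105894
V̂(x̄_st) = 0.0422167
SE(x̄_st) = √0.0422167 = 0.205467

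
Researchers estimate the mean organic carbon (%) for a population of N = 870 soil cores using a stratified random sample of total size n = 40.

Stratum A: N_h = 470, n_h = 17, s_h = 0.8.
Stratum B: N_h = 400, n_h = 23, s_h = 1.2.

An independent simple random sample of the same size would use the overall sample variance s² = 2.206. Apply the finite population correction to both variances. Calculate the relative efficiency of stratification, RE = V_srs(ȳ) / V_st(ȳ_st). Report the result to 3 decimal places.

RE ≈ 2.281

V̂(ȳ_st) = Σ W_h² (1 − n_h/N_h) s_h²/n_h, with W_h = N_h/N and N = 870:
  stratum A: (470/870)²·(1 − 17/470)·0.8²/17 = 0.0105898
  stratum B: (400/870)²·(1 − 23/400)·1.2²/23 = 0.0124738
V_st = 0.0230636
V_srs = (1 − 40/870)·2.206/40 = 0.0526144
Relative efficiency = V_srs / V_st = 0.0526144/0.0230636 = 2.2813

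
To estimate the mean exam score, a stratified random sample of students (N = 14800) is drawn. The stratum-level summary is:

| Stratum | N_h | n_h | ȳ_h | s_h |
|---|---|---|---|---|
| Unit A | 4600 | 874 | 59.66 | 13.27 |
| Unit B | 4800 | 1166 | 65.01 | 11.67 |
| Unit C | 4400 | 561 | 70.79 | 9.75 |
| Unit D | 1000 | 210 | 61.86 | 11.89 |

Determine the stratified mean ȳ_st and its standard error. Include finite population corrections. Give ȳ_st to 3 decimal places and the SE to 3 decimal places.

ȳ_st = Σ W_h ȳ_h = (4600·59.66 + 4800·65.01 + 4400·70.79 + 1000·61.86)/14800 = 64.85270
V̂(ȳ_st) = Σ W_h² (1 − n_h/N_h) s_h²/n_h, with W_h = N_h/N and N = 14800:
  stratum Unit A: (4600/14800)²·(1 − 874/4600)·13.27²/874 = 0.0157655
  stratum Unit B: (4800/14800)²·(1 − 1166/4800)·11.67²/1166 = 0.00930135
  stratum Unit C: (4400/14800)²·(1 − 561/4400)·9.75²/561 = 0.0130675
  stratum Unit D: (1000/14800)²·(1 − 210/1000)·11.89²/210 = 0.002428
V̂(ȳ_st) = 0.0405624
SE(ȳ_st) = √0.0405624 = 0.201401

ȳ_st ≈ 64.853, SE ≈ 0.201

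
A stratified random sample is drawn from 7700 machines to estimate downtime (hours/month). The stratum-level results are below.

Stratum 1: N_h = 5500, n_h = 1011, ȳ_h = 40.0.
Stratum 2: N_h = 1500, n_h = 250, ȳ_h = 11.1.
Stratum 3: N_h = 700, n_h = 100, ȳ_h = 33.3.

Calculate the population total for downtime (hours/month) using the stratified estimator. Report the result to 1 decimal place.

τ̂_st = Σ N_h ȳ_h = 5500·40.0 + 1500·11.1 + 700·33.3 = 259960.0

τ̂_st ≈ 259960.0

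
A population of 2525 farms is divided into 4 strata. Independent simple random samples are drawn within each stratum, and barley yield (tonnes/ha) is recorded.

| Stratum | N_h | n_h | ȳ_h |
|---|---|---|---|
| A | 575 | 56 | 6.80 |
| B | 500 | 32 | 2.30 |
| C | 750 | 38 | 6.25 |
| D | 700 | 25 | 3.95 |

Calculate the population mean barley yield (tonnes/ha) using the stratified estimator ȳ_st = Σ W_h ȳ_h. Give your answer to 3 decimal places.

N = Σ N_h = 2525. Stratum weights W_h = N_h/N.
ȳ_st = (575·6.80 + 500·2.30 + 750·6.25 + 700·3.95) / 2525 = 4.95545

ȳ_st ≈ 4.955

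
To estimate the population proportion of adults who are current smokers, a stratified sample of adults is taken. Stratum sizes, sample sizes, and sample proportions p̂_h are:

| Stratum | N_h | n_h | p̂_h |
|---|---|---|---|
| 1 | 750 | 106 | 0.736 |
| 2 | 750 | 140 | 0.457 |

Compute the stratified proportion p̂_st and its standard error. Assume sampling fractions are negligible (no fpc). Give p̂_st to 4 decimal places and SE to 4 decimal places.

N = 1500; stratum weights W_h = N_h/N.
p̂_st = Σ W_h p̂_h = (750·0.736 + 750·0.457)/1500 = 0.59650
V̂(p̂_st) = Σ W_h² p̂_h(1−p̂_h)/(n_h−1):
  stratum 1: (750/1500)²·0.736·0.264/105 = 0.000462629
  stratum 2: (750/1500)²·0.457·0.543/139 = 0.000446315
V̂(p̂_st) = 0.000908943; SE = √V̂ = 0.0301487

p̂_st ≈ 0.5965, SE ≈ 0.0301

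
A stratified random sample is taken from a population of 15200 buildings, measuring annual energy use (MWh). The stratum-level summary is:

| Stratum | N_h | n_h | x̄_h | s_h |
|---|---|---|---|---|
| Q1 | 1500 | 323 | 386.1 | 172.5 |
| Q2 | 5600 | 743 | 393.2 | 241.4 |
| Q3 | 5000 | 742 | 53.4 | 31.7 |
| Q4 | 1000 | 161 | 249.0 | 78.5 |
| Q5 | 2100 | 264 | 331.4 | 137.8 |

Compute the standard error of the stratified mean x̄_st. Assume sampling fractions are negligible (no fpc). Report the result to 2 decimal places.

V̂(x̄_st) = Σ W_h² s_h²/n_h, with W_h = N_h/N and N = 15200:
  stratum Q1: (1500/15200)²·172.5²/323 = 0.897162
  stratum Q2: (5600/15200)²·241.4²/743 = 10.6457
  stratum Q3: (5000/15200)²·31.7²/742 = 0.146544
  stratum Q4: (1000/15200)²·78.5²/161 = 0.165663
  stratum Q5: (2100/15200)²·137.8²/264 = 1.37292
V̂(x̄_st) = 13.228
SE(x̄_st) = √13.228 = 3.63703

SE(x̄_st) ≈ 3.64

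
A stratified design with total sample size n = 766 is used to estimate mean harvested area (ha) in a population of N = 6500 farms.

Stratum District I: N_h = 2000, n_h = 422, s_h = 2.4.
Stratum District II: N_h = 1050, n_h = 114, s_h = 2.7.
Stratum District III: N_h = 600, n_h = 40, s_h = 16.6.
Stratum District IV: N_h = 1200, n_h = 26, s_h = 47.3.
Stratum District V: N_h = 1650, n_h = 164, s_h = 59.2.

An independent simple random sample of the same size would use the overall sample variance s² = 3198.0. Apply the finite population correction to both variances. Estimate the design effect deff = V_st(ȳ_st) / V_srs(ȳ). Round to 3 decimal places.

deff ≈ 1.131

V̂(ȳ_st) = Σ W_h² (1 − n_h/N_h) s_h²/n_h, with W_h = N_h/N and N = 6500:
  stratum District I: (2000/6500)²·(1 − 422/2000)·2.4²/422 = 0.00101958
  stratum District II: (1050/6500)²·(1 − 114/1050)·2.7²/114 = 0.00148751
  stratum District III: (600/6500)²·(1 − 40/600)·16.6²/40 = 0.0547859
  stratum District IV: (1200/6500)²·(1 − 26/1200)·47.3²/26 = 2.86927
  stratum District V: (1650/6500)²·(1 − 164/1650)·59.2²/164 = 1.24015
V_st = 4.16672
V_srs = (1 − 766/6500)·3198.0/766 = 3.68293
deff = V_st / V_srs = 4.16672/3.68293 = 1.1314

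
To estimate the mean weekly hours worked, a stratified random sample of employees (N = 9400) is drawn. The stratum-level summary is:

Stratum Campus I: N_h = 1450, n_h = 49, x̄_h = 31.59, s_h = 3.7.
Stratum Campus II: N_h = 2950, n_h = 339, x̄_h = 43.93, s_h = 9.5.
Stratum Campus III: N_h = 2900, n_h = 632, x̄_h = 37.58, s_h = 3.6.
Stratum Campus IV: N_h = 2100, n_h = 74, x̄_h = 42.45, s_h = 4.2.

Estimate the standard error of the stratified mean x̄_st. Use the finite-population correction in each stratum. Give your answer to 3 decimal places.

V̂(x̄_st) = Σ W_h² (1 − n_h/N_h) s_h²/n_h, with W_h = N_h/N and N = 9400:
  stratum Campus I: (1450/9400)²·(1 − 49/1450)·3.7²/49 = 0.00642329
  stratum Campus II: (2950/9400)²·(1 − 339/2950)·9.5²/339 = 0.0232071
  stratum Campus III: (2900/9400)²·(1 − 632/2900)·3.6²/632 = 0.00152642
  stratum Campus IV: (2100/9400)²·(1 − 74/2100)·4.2²/74 = 0.0114781
V̂(x̄_st) = 0.0426349
SE(x̄_st) = √0.0426349 = 0.206482

SE(x̄_st) ≈ 0.206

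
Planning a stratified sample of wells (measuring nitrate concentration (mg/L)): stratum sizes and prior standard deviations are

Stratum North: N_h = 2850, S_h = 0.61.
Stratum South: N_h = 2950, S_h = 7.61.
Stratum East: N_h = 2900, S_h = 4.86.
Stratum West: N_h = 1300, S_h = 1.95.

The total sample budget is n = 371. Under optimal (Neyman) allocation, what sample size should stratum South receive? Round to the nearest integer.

Neyman allocation: n_h = n · N_h S_h / Σ N_i S_i, with n = 371.
  stratum North: N_h·S_h = 2850·0.61 = 1738.50
  stratum South: N_h·S_h = 2950·7.61 = 22449.50
  stratum East: N_h·S_h = 2900·4.86 = 14094.00
  stratum West: N_h·S_h = 1300·1.95 = 2535.00
Σ N_h S_h = 40817.00
n for stratum South = 371·22449.50/40817.00 = 204.051 → 204

204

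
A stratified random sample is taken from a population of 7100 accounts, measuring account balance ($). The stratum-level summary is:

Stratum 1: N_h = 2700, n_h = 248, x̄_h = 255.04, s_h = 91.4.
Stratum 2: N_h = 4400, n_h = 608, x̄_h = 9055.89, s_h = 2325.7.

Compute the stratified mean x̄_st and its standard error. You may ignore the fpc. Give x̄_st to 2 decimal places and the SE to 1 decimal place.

x̄_st ≈ 5709.09, SE ≈ 58.5

x̄_st = Σ W_h x̄_h = (2700·255.04 + 4400·9055.89)/7100 = 5709.08789
V̂(x̄_st) = Σ W_h² s_h²/n_h, with W_h = N_h/N and N = 7100:
  stratum 1: (2700/7100)²·91.4²/248 = 4.87137
  stratum 2: (4400/7100)²·2325.7²/608 = 3416.59
V̂(x̄_st) = 3421.46
SE(x̄_st) = √3421.46 = 58.4932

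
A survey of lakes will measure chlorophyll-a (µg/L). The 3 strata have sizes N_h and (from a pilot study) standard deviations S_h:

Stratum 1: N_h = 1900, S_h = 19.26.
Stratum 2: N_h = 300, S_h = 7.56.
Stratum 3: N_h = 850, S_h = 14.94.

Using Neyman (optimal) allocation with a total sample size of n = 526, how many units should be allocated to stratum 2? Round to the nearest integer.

23

Neyman allocation: n_h = n · N_h S_h / Σ N_i S_i, with n = 526.
  stratum 1: N_h·S_h = 1900·19.26 = 36594.00
  stratum 2: N_h·S_h = 300·7.56 = 2268.00
  stratum 3: N_h·S_h = 850·14.94 = 12699.00
Σ N_h S_h = 51561.00
n for stratum 2 = 526·2268.00/51561.00 = 23.137 → 23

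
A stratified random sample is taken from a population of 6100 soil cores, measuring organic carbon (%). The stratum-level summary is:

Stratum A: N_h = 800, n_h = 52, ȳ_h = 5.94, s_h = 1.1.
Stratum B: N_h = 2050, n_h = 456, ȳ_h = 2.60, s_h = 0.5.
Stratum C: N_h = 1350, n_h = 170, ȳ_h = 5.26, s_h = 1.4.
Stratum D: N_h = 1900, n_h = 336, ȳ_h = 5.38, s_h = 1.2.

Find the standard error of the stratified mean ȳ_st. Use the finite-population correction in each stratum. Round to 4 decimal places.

V̂(ȳ_st) = Σ W_h² (1 − n_h/N_h) s_h²/n_h, with W_h = N_h/N and N = 6100:
  stratum A: (800/6100)²·(1 − 52/800)·1.1²/52 = 0.000374209
  stratum B: (2050/6100)²·(1 − 456/2050)·0.5²/456 = 4.81457e-05
  stratum C: (1350/6100)²·(1 − 170/1350)·1.4²/170 = 0.000493586
  stratum D: (1900/6100)²·(1 − 336/1900)·1.2²/336 = 0.000342258
V̂(ȳ_st) = 0.0012582
SE(ȳ_st) = √0.0012582 = 0.0354711

SE(ȳ_st) ≈ 0.0355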